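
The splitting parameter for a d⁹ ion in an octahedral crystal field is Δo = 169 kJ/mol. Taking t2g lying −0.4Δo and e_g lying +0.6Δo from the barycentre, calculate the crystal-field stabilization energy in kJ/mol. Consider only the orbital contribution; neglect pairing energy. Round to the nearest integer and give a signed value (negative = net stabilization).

The d⁹ electrons fill as t2g^6 e_g^3.
CFSE(orbital) = 6×(-0.4Δo) + 3×(0.6Δo) = -0.6Δo; with Δo = 169 kJ/mol that is -101 kJ/mol.

-101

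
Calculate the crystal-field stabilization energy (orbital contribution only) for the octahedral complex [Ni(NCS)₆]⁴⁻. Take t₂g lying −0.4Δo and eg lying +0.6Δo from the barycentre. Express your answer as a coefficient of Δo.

Each NCS⁻ contributes -1; 6 × (-1) = -6. With overall charge -4, Ni is in the +2 oxidation state.
Group 10 minus oxidation state +2 gives a d⁸ configuration for Ni²⁺.
Configuration: t₂g⁶ eg².
CFSE = 6(-0.4Δo) + 2(0.6Δo) = -2.4Δo + 1.2Δo = -1.2Δo.

-1.2 Δo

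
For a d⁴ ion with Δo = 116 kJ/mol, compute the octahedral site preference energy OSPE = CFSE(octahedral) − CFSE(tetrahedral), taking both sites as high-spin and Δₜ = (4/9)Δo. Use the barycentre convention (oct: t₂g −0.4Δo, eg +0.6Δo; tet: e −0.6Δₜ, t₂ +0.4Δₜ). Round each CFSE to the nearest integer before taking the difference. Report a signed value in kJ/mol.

-49

Octahedral (high-spin): t2g^3 e_g^1, CFSE = 3(−0.4) + 1(+0.6) = -0.6Δo = -0.6 × 116 = -70 kJ/mol.
Tetrahedral: e^2 t2^2, CFSE = 2(−0.6) + 2(+0.4) = -0.4Δₜ = -0.4 × (4/9) × 116 = -21 kJ/mol.
OSPE = CFSE(oct) − CFSE(tet) = -70 − (-21) = -49 kJ/mol.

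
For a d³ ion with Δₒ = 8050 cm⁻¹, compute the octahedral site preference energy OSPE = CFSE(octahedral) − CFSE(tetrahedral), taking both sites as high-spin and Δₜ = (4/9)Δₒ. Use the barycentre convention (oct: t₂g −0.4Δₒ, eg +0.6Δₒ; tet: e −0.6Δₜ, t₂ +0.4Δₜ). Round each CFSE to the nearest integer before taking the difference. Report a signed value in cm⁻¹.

Octahedral high-spin t₂g³ eg⁰: CFSE = -1.2 × 8050 = -9660 cm⁻¹.
In a tetrahedral site the filling is e² t₂¹: CFSE(tet) = -0.8Δₜ = -0.8 × (4/9)(8050) = -2862 cm⁻¹.
Subtracting, OSPE = -9660 − (-2862) = -6798 cm⁻¹.

-6798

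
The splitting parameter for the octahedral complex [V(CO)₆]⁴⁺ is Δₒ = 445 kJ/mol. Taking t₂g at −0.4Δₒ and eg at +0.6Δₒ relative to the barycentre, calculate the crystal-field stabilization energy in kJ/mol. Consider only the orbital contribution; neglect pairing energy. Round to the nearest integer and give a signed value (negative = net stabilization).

CO is neutral, so the +4 overall charge sits on V: oxidation state +4.
V sits in group 5; removing 4 electrons leaves V⁴⁺ with 5 − 4 = 1 d electrons.
Electron filling gives t₂g¹ eg⁰.
Orbital CFSE = 1(-0.4) + 0(0.6) = -0.4Δₒ = -0.4 × 445 = -178 kJ/mol.

-178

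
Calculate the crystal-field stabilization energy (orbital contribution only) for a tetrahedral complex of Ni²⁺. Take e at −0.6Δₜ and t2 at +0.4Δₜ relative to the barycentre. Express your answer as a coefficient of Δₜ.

-0.8 Δₜ

Ni sits in group 10; removing 2 electrons leaves Ni²⁺ with 10 − 2 = 8 d electrons.
Tetrahedral splitting is small, so the complex is high-spin.
Configuration: e^4 t2^4.
CFSE = 4(-0.6Δₜ) + 4(0.4Δₜ) = -2.4Δₜ + 1.6Δₜ = -0.8Δₜ.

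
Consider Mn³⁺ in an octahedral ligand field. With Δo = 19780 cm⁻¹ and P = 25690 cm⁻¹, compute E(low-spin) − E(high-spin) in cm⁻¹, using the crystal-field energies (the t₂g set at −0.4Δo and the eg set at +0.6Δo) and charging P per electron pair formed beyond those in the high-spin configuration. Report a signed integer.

Mn³⁺: group 7, so d-count = 7 − 3 = 4.
High-spin: t₂g³ eg¹, CFSE = -0.6Δo = -11868 cm⁻¹.
Low-spin t₂g⁴ eg⁰ gives -1.6Δo = -31648 cm⁻¹, but forming 1 extra pair costs 1P = 25690 cm⁻¹, so E(LS) = -31648 + 25690 = -5958 cm⁻¹.
Thus E(LS) − E(HS) = 5910 cm⁻¹.

5910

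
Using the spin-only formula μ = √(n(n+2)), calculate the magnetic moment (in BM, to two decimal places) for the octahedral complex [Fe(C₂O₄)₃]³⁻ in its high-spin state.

5.92 BM

Each C₂O₄²⁻ contributes -2; 3 × (-2) = -6. With overall charge -3, Fe is in the +3 oxidation state.
Fe sits in group 8; removing 3 electrons leaves Fe³⁺ with 8 − 3 = 5 d electrons.
Configuration: t2g^3 e_g^2 → 5 unpaired electrons.
μ(spin-only) = √[5(5+2)] = √35 ≈ 5.92 BM.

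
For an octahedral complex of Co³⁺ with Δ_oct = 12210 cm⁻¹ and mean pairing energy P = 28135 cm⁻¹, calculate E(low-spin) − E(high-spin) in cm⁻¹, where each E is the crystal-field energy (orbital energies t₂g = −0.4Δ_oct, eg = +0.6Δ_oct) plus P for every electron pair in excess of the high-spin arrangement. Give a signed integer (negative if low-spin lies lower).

Co is in group 9, so Co³⁺ is d⁶ (9 − 3 = 6).
High-spin: t₂g⁴ eg², CFSE = -0.4Δ_oct = -4884 cm⁻¹.
Low-spin: t₂g⁶ eg⁰, orbital CFSE = -2.4Δ_oct = -29304 cm⁻¹; plus 2 excess pairs × P = +56270 cm⁻¹; total 26966 cm⁻¹.
The difference is 26966 − (-4884) = 31850 cm⁻¹, so high-spin lies lower.

31850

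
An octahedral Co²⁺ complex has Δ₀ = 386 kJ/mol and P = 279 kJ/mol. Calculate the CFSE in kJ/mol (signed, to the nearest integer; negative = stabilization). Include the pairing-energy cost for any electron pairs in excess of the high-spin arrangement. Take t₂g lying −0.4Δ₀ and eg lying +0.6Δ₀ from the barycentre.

Co is in group 9, so Co²⁺ is d⁷ (9 − 2 = 7).
Since Δ₀ = 386 kJ/mol > P = 279 kJ/mol, the complex adopts the low-spin configuration.
Filling d⁷ accordingly: t₂g⁶ eg¹.
Orbital CFSE = -1.8Δ₀ = -1.8 × 386 = -695 kJ/mol.
Excess pairs vs high-spin: 3 − 2 = 1; pairing cost = +279 kJ/mol.
Net CFSE = -695 + 279 = -416 kJ/mol.

-416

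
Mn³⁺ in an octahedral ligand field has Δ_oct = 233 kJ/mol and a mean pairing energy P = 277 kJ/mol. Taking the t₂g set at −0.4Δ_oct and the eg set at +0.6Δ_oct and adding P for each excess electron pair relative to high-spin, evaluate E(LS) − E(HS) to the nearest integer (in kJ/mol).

44

Mn³⁺: group 7, so d-count = 7 − 3 = 4.
High-spin: t₂g³ eg¹, CFSE = -0.6Δ_oct = -140 kJ/mol.
For low-spin the configuration is t₂g⁴ eg⁰: orbital energy -1.6 × 233 = -373 kJ/mol, and 1 additional pair relative to high-spin adds 277 kJ/mol, giving -96 kJ/mol.
E(LS) − E(HS) = -96 − (-140) = 44 kJ/mol.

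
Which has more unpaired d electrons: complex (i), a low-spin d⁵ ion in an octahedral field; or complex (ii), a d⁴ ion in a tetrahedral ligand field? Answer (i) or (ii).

(ii)

(i): t2g^5 e_g^0 → 1 unpaired.
(ii): Tetrahedral splitting is small, so the complex is high-spin; e² t₂² → 4 unpaired.
So (ii) has more unpaired electrons.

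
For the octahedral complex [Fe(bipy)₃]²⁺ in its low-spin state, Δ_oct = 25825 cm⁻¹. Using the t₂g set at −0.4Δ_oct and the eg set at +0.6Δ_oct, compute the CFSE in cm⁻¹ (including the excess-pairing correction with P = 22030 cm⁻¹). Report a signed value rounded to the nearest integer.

-17920

bipy is neutral, so the +2 overall charge sits on Fe: oxidation state +2.
Group 8 minus oxidation state +2 gives a d⁶ configuration for Fe²⁺.
The d⁶ electrons fill as t₂g⁶ eg⁰.
CFSE(orbital) = 6×(-0.4Δ_oct) + 0×(0.6Δ_oct) = -2.4Δ_oct; with Δ_oct = 25825 cm⁻¹ that is -61980 cm⁻¹.
Pairing penalty: 3 pairs vs 1 in the high-spin reference → 2 extra × P = 44060 cm⁻¹.
Overall CFSE = -61980 + 44060 = -17920 cm⁻¹.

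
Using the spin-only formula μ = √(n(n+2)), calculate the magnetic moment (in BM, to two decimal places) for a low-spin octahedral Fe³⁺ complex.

Fe³⁺: group 8, so d-count = 8 − 3 = 5.
Configuration: t₂g⁵ eg⁰ → 1 unpaired electron.
μ(spin-only) = √[1(1+2)] = √3 ≈ 1.73 BM.

1.73 BM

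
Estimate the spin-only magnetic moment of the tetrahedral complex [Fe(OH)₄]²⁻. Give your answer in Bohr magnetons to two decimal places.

Each OH⁻ contributes -1; 4 × (-1) = -4. With overall charge -2, Fe is in the +2 oxidation state.
Fe sits in group 8; removing 2 electrons leaves Fe²⁺ with 8 − 2 = 6 d electrons.
With tetrahedral geometry the complex is necessarily high-spin.
Configuration: e³ t₂³ → 4 unpaired electrons.
μ(spin-only) = √[4(4+2)] = √24 ≈ 4.90 Bohr magnetons.

4.90 Bohr magnetons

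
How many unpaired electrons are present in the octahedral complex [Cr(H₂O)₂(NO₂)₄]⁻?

3

Ligand charges: 2×(+0) from H₂O and 4×(-1) from NO₂⁻ sum to -4; with overall charge -1, Cr is +3.
Cr³⁺: group 6, so d-count = 6 − 3 = 3.
Configuration: t2g^3 e_g^0, giving 3 unpaired electrons.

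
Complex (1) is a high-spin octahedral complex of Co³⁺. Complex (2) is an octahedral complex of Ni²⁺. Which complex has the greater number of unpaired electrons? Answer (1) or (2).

(1): Co³⁺: group 9, so d-count = 9 − 3 = 6; t2g^4 e_g^2 → 4 unpaired.
(2): Ni is in group 10, so Ni²⁺ is d⁸ (10 − 2 = 8); t2g^6 e_g^2 → 2 unpaired.
So (1) has more unpaired electrons.

(1)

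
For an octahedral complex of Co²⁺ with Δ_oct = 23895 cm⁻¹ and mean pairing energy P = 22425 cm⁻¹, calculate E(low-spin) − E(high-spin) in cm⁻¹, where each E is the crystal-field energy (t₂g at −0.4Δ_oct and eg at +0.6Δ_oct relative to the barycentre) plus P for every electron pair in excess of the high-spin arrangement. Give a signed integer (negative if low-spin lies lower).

Co sits in group 9; removing 2 electrons leaves Co²⁺ with 9 − 2 = 7 d electrons.
In the high-spin limit (t₂g⁵ eg²) the orbital term is -0.8Δ_oct = -19116 cm⁻¹, with no excess pairing.
Low-spin t₂g⁶ eg¹ gives -1.8Δ_oct = -43011 cm⁻¹, but forming 1 extra pair costs 1P = 22425 cm⁻¹, so E(LS) = -43011 + 22425 = -20586 cm⁻¹.
The difference is -20586 − (-19116) = -1470 cm⁻¹, so low-spin lies lower.

-1470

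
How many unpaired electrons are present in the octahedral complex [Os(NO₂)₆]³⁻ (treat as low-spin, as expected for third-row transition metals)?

1

Each NO₂⁻ contributes -1; 6 × (-1) = -6. With overall charge -3, Os is in the +3 oxidation state.
Group 8 minus oxidation state +3 gives a d⁵ configuration for Os³⁺.
Configuration: t2g^5 e_g^0, giving 1 unpaired electron.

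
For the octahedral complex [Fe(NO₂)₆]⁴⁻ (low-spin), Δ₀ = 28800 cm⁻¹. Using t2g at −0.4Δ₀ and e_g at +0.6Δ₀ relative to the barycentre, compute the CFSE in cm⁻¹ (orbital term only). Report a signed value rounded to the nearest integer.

-69120

Each NO₂⁻ contributes -1; 6 × (-1) = -6. With overall charge -4, Fe is in the +2 oxidation state.
Fe²⁺: group 8, so d-count = 8 − 2 = 6.
Electron filling gives t2g^6 e_g^0.
The orbital stabilization is -2.4Δ₀ = -2.4 × 28800 = -69120 cm⁻¹.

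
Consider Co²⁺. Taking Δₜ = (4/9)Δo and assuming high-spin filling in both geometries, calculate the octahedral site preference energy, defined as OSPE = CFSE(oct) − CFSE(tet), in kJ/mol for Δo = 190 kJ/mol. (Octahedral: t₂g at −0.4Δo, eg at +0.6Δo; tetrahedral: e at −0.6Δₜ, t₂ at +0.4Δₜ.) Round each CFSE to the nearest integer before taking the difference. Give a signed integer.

Co sits in group 9; removing 2 electrons leaves Co²⁺ with 9 − 2 = 7 d electrons.
In an octahedral site d⁷ (HS) is t₂g⁵ eg², giving CFSE(oct) = -0.8Δo = -152 kJ/mol.
Tetrahedral e⁴ t₂³ gives -1.2Δₜ = -1.2 × (4/9) × 190 = -101 kJ/mol.
Subtracting, OSPE = -152 − (-101) = -51 kJ/mol.

-51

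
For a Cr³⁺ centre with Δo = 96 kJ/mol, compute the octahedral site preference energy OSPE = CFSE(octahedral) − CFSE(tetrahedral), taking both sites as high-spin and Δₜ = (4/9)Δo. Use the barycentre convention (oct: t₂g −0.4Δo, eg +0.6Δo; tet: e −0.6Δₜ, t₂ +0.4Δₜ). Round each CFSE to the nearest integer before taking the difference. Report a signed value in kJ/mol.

Cr sits in group 6; removing 3 electrons leaves Cr³⁺ with 6 − 3 = 3 d electrons.
In an octahedral site d³ (HS) is t2g^3 e_g^0, giving CFSE(oct) = -1.2Δo = -115 kJ/mol.
Tetrahedral: e^2 t2^1, CFSE = 2(−0.6) + 1(+0.4) = -0.8Δₜ = -0.8 × (4/9) × 96 = -34 kJ/mol.
Subtracting, OSPE = -115 − (-34) = -81 kJ/mol.

-81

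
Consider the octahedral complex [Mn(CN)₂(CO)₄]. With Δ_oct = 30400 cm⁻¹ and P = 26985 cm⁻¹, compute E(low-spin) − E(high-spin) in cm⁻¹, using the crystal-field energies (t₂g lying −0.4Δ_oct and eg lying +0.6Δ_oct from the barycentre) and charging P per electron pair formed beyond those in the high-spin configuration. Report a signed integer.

-6830

Ligand charges: 2×(-1) from CN⁻ and 4×(+0) from CO sum to -2; with overall charge +0, Mn is +2.
Mn sits in group 7; removing 2 electrons leaves Mn²⁺ with 7 − 2 = 5 d electrons.
High-spin d⁵ fills as t₂g³ eg² with CFSE 3(−0.4) + 2(+0.6) = 0.0Δ_oct = 0 cm⁻¹.
For low-spin the configuration is t₂g⁵ eg⁰: orbital energy -2.0 × 30400 = -60800 cm⁻¹, and 2 additional pairs relative to high-spin add 53970 cm⁻¹, giving -6830 cm⁻¹.
The difference is -6830 − (0) = -6830 cm⁻¹, so low-spin lies lower.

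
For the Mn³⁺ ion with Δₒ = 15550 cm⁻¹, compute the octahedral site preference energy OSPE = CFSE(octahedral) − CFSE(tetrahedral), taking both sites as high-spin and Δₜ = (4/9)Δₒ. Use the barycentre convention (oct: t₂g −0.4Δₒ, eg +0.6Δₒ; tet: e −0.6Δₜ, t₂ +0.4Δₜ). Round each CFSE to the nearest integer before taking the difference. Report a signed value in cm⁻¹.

-6566

Mn³⁺: group 7, so d-count = 7 − 3 = 4.
Octahedral high-spin t₂g³ eg¹: CFSE = -0.6 × 15550 = -9330 cm⁻¹.
In a tetrahedral site the filling is e² t₂²: CFSE(tet) = -0.4Δₜ = -0.4 × (4/9)(15550) = -2764 cm⁻¹.
OSPE = CFSE(oct) − CFSE(tet) = -9330 − (-2764) = -6566 cm⁻¹.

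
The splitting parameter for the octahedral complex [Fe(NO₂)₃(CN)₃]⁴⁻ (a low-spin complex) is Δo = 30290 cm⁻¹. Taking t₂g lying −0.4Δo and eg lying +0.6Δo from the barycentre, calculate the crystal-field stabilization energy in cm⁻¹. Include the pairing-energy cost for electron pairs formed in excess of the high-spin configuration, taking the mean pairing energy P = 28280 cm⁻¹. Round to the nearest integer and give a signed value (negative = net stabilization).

Ligand charges: 3×(-1) from NO₂⁻ and 3×(-1) from CN⁻ sum to -6; with overall charge -4, Fe is +2.
Fe is in group 8, so Fe²⁺ is d⁶ (8 − 2 = 6).
Configuration: t₂g⁶ eg⁰.
CFSE(orbital) = 6×(-0.4Δo) + 0×(0.6Δo) = -2.4Δo; with Δo = 30290 cm⁻¹ that is -72696 cm⁻¹.
Pairing penalty: 3 pairs vs 1 in the high-spin reference → 2 extra × P = 56560 cm⁻¹.
Net CFSE = -72696 + 56560 = -16136 cm⁻¹.

-16136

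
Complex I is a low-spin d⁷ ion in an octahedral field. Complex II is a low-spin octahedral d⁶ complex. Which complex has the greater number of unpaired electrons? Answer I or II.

I: t₂g⁶ eg¹ → 1 unpaired.
II: t₂g⁶ eg⁰ → 0 unpaired.
So I has more unpaired electrons.

I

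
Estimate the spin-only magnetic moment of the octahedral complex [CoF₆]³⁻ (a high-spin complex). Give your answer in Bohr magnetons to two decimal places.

4.90 Bohr magnetons

Each F⁻ contributes -1; 6 × (-1) = -6. With overall charge -3, Co is in the +3 oxidation state.
Co³⁺: group 9, so d-count = 9 − 3 = 6.
Configuration: t₂g⁴ eg² → 4 unpaired electrons.
μ(spin-only) = √[4(4+2)] = √24 ≈ 4.90 Bohr magnetons.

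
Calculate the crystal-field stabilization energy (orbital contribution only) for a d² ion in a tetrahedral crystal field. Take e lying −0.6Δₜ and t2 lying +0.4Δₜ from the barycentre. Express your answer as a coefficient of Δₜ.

-1.2 Δₜ

Tetrahedral fields are weak (Δₜ ≈ 4/9 Δₒ), so electrons fill high-spin.
Configuration: e^2 t2^0.
CFSE = 2(-0.6Δₜ) + 0(0.4Δₜ) = -1.2Δₜ + 0.0Δₜ = -1.2Δₜ.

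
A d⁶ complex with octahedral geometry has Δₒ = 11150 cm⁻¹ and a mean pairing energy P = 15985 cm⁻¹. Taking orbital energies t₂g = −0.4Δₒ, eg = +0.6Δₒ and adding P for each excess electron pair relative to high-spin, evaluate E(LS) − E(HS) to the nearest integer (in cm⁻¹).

9670

High-spin d⁶ fills as t₂g⁴ eg² with CFSE 4(−0.4) + 2(+0.6) = -0.4Δₒ = -4460 cm⁻¹.
For low-spin the configuration is t₂g⁶ eg⁰: orbital energy -2.4 × 11150 = -26760 cm⁻¹, and 2 additional pairs relative to high-spin add 31970 cm⁻¹, giving 5210 cm⁻¹.
Thus E(LS) − E(HS) = 9670 cm⁻¹.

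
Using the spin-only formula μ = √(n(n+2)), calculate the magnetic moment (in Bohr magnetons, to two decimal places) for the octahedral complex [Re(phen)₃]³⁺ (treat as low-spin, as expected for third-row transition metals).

2.83 Bohr magnetons

phen is neutral, so the +3 overall charge sits on Re: oxidation state +3.
Re³⁺: group 7, so d-count = 7 − 3 = 4.
Configuration: t₂g⁴ eg⁰ → 2 unpaired electrons.
μ(spin-only) = √[2(2+2)] = √8 ≈ 2.83 Bohr magnetons.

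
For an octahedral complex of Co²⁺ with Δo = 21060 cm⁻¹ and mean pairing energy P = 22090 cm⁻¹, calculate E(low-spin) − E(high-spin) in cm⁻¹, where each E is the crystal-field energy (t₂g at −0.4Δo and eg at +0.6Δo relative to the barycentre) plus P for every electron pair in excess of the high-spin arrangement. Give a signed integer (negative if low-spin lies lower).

1030

Co²⁺: group 9, so d-count = 9 − 2 = 7.
High-spin: t₂g⁵ eg², CFSE = -0.8Δo = -16848 cm⁻¹.
Low-spin t₂g⁶ eg¹ gives -1.8Δo = -37908 cm⁻¹, but forming 1 extra pair costs 1P = 22090 cm⁻¹, so E(LS) = -37908 + 22090 = -15818 cm⁻¹.
The difference is -15818 − (-16848) = 1030 cm⁻¹, so high-spin lies lower.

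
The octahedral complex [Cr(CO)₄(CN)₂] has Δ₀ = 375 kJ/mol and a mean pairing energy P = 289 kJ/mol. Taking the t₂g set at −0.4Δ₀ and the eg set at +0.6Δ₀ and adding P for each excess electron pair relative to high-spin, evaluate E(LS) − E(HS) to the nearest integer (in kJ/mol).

Ligand charges: 4×(+0) from CO and 2×(-1) from CN⁻ sum to -2; with overall charge +0, Cr is +2.
Cr²⁺: group 6, so d-count = 6 − 2 = 4.
In the high-spin limit (t₂g³ eg¹) the orbital term is -0.6Δ₀ = -225 kJ/mol, with no excess pairing.
Low-spin: t₂g⁴ eg⁰, orbital CFSE = -1.6Δ₀ = -600 kJ/mol; plus 1 excess pair × P = +289 kJ/mol; total -311 kJ/mol.
E(LS) − E(HS) = -311 − (-225) = -86 kJ/mol.

-86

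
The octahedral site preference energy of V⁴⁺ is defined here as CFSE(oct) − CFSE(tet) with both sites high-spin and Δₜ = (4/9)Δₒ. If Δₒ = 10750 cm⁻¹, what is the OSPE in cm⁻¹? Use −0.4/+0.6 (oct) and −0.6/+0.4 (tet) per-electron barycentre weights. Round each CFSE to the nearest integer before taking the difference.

-1433

V⁴⁺: group 5, so d-count = 5 − 4 = 1.
Octahedral high-spin t₂g¹ eg⁰: CFSE = -0.4 × 10750 = -4300 cm⁻¹.
Tetrahedral e¹ t₂⁰ gives -0.6Δₜ = -0.6 × (4/9) × 10750 = -2867 cm⁻¹.
OSPE = -4300 − (-2867) = -1433 cm⁻¹.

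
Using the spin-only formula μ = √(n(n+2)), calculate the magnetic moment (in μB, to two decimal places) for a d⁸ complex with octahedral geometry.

2.83 μB

Configuration: t2g^6 e_g^2 → 2 unpaired electrons.
μ(spin-only) = √[2(2+2)] = √8 ≈ 2.83 μB.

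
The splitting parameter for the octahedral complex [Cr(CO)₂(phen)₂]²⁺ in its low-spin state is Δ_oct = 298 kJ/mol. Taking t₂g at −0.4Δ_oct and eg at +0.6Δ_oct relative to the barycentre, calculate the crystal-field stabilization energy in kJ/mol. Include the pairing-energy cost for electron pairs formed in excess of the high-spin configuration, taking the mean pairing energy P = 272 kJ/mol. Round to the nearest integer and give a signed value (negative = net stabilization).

Ligand charges: 2×(+0) from CO and 2×(+0) from phen sum to +0; with overall charge +2, Cr is +2.
Cr sits in group 6; removing 2 electrons leaves Cr²⁺ with 6 − 2 = 4 d electrons.
Electron filling gives t₂g⁴ eg⁰.
The orbital stabilization is -1.6Δ_oct = -1.6 × 298 = -477 kJ/mol.
Pairing penalty: 1 pair vs 0 in the high-spin reference → 1 extra × P = 272 kJ/mol.
Overall CFSE = -477 + 272 = -205 kJ/mol.

-205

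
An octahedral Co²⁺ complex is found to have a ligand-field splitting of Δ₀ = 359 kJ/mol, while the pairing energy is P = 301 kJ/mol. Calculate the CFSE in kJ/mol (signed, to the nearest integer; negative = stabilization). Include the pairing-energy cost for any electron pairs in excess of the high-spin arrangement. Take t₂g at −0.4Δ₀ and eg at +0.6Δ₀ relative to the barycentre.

Group 9 minus oxidation state +2 gives a d⁷ configuration for Co²⁺.
Δ₀ > P, so pairing is preferred: the ground state is low-spin.
Configuration: t₂g⁶ eg¹.
Orbital CFSE = -1.8Δ₀ = -1.8 × 359 = -646 kJ/mol.
Excess pairs vs high-spin: 3 − 2 = 1; pairing cost = +301 kJ/mol.
Net CFSE = -646 + 301 = -345 kJ/mol.

-345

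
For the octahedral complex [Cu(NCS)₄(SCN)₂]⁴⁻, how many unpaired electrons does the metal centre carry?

1

Ligand charges: 4×(-1) from NCS⁻ and 2×(-1) from SCN⁻ sum to -6; with overall charge -4, Cu is +2.
Cu is in group 11, so Cu²⁺ is d⁹ (11 − 2 = 9).
Configuration: t2g^6 e_g^3, giving 1 unpaired electron.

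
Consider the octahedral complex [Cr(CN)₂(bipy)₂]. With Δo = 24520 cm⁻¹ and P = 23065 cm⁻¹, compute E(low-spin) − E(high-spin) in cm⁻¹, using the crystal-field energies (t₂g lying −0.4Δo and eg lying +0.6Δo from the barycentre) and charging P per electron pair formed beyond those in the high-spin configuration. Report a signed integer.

-1455

Ligand charges: 2×(-1) from CN⁻ and 2×(+0) from bipy sum to -2; with overall charge +0, Cr is +2.
Cr is in group 6, so Cr²⁺ is d⁴ (6 − 2 = 4).
High-spin: t₂g³ eg¹, CFSE = -0.6Δo = -14712 cm⁻¹.
Low-spin: t₂g⁴ eg⁰, orbital CFSE = -1.6Δo = -39232 cm⁻¹; plus 1 excess pair × P = +23065 cm⁻¹; total -16167 cm⁻¹.
Thus E(LS) − E(HS) = -1455 cm⁻¹.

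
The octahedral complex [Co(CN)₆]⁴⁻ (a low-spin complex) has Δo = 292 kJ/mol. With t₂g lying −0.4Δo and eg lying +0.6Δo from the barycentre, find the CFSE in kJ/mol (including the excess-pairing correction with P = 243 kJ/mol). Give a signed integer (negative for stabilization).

Each CN⁻ contributes -1; 6 × (-1) = -6. With overall charge -4, Co is in the +2 oxidation state.
Co is in group 9, so Co²⁺ is d⁷ (9 − 2 = 7).
Configuration: t₂g⁶ eg¹.
CFSE(orbital) = 6×(-0.4Δo) + 1×(0.6Δo) = -1.8Δo; with Δo = 292 kJ/mol that is -526 kJ/mol.
Relative to high-spin t₂g⁵ eg² (2 paired), the low-spin configuration has 1 additional pair, contributing +1 × 243 = +243 kJ/mol.
Net CFSE = -526 + 243 = -283 kJ/mol.

-283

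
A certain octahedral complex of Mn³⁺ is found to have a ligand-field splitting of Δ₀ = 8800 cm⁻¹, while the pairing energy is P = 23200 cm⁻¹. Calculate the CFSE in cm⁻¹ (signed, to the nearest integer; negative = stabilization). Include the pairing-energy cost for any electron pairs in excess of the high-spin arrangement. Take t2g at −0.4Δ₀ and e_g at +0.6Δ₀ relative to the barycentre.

Group 7 minus oxidation state +3 gives a d⁴ configuration for Mn³⁺.
With Δ₀ < P the complex is high-spin.
That gives t2g^3 e_g^1.
Orbital CFSE = -0.6Δ₀ = -0.6 × 8800 = -5280 cm⁻¹.
High-spin has no excess pairs, so no pairing correction applies.

-5280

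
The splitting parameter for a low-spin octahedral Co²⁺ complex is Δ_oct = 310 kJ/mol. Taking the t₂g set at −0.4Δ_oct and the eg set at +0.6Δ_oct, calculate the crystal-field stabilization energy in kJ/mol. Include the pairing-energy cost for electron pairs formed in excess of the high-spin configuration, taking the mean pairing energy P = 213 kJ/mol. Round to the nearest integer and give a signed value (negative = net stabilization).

-345

Co²⁺: group 9, so d-count = 9 − 2 = 7.
Configuration: t₂g⁶ eg¹.
CFSE(orbital) = 6×(-0.4Δ_oct) + 1×(0.6Δ_oct) = -1.8Δ_oct; with Δ_oct = 310 kJ/mol that is -558 kJ/mol.
High-spin d⁷ would be t₂g⁵ eg² with 2 pairs; low-spin has 3, so 1 excess pair costs +1P = +213 kJ/mol.
Combining: -558 + 213 = -345 kJ/mol.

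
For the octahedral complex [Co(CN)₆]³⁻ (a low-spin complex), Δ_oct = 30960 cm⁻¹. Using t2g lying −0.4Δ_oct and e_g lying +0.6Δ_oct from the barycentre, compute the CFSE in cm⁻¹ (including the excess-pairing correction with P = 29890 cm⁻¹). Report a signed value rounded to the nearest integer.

-14524

Each CN⁻ contributes -1; 6 × (-1) = -6. With overall charge -3, Co is in the +3 oxidation state.
Co³⁺: group 9, so d-count = 9 − 3 = 6.
Electron filling gives t2g^6 e_g^0.
Orbital CFSE = 6(-0.4) + 0(0.6) = -2.4Δ_oct = -2.4 × 30960 = -74304 cm⁻¹.
High-spin d⁶ would be t2g^4 e_g^2 with 1 pair; low-spin has 3, so 2 excess pairs cost +2P = +59780 cm⁻¹.
Overall CFSE = -74304 + 59780 = -14524 cm⁻¹.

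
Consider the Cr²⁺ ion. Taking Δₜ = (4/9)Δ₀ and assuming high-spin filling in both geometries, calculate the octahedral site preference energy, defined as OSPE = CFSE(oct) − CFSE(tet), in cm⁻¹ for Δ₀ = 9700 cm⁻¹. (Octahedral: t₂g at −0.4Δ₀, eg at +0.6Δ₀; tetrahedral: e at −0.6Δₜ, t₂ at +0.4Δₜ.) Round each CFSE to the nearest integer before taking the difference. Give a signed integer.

Cr sits in group 6; removing 2 electrons leaves Cr²⁺ with 6 − 2 = 4 d electrons.
Octahedral (high-spin): t₂g³ eg¹, CFSE = 3(−0.4) + 1(+0.6) = -0.6Δ₀ = -0.6 × 9700 = -5820 cm⁻¹.
In a tetrahedral site the filling is e² t₂²: CFSE(tet) = -0.4Δₜ = -0.4 × (4/9)(9700) = -1724 cm⁻¹.
Subtracting, OSPE = -5820 − (-1724) = -4096 cm⁻¹.

-4096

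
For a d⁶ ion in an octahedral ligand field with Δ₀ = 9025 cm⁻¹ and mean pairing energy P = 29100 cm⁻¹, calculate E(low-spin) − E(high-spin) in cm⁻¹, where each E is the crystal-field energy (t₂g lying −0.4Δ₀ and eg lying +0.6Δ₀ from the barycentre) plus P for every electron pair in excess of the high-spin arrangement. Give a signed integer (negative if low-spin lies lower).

High-spin d⁶ fills as t₂g⁴ eg² with CFSE 4(−0.4) + 2(+0.6) = -0.4Δ₀ = -3610 cm⁻¹.
Low-spin t₂g⁶ eg⁰ gives -2.4Δ₀ = -21660 cm⁻¹, but forming 2 extra pairs costs 2P = 58200 cm⁻¹, so E(LS) = -21660 + 58200 = 36540 cm⁻¹.
Thus E(LS) − E(HS) = 40150 cm⁻¹.

40150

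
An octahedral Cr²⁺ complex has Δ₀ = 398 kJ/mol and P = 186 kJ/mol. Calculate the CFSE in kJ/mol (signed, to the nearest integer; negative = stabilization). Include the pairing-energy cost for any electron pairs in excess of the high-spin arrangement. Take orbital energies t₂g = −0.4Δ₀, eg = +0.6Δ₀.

Group 6 minus oxidation state +2 gives a d⁴ configuration for Cr²⁺.
Here Δ₀ > P (398 > 186), so the low-spin state is favoured.
Filling d⁴ accordingly: t₂g⁴ eg⁰.
Orbital CFSE = -1.6Δ₀ = -1.6 × 398 = -637 kJ/mol.
Excess pairs vs high-spin: 1 − 0 = 1; pairing cost = +186 kJ/mol.
Net CFSE = -637 + 186 = -451 kJ/mol.

-451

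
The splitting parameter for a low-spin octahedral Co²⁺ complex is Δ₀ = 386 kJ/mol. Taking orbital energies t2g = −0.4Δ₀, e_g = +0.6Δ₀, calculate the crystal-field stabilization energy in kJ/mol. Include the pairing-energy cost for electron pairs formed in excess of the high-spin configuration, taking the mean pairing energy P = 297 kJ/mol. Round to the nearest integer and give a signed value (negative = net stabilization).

Co sits in group 9; removing 2 electrons leaves Co²⁺ with 9 − 2 = 7 d electrons.
Electron filling gives t2g^6 e_g^1.
CFSE(orbital) = 6×(-0.4Δ₀) + 1×(0.6Δ₀) = -1.8Δ₀; with Δ₀ = 386 kJ/mol that is -695 kJ/mol.
Pairing penalty: 3 pairs vs 2 in the high-spin reference → 1 extra × P = 297 kJ/mol.
Net CFSE = -695 + 297 = -398 kJ/mol.

-398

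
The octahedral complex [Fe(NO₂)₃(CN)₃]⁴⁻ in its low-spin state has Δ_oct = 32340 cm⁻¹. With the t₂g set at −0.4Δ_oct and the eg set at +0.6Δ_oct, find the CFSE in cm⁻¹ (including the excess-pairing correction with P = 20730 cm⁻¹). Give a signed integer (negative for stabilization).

-36156

Ligand charges: 3×(-1) from NO₂⁻ and 3×(-1) from CN⁻ sum to -6; with overall charge -4, Fe is +2.
Fe²⁺: group 8, so d-count = 8 − 2 = 6.
Configuration: t₂g⁶ eg⁰.
The orbital stabilization is -2.4Δ_oct = -2.4 × 32340 = -77616 cm⁻¹.
Pairing penalty: 3 pairs vs 1 in the high-spin reference → 2 extra × P = 41460 cm⁻¹.
Net CFSE = -77616 + 41460 = -36156 cm⁻¹.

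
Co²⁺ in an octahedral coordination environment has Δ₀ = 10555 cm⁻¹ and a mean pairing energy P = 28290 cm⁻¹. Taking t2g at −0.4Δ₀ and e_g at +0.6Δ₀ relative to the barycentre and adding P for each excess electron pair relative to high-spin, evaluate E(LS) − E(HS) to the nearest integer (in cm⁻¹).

17735

Co sits in group 9; removing 2 electrons leaves Co²⁺ with 9 − 2 = 7 d electrons.
High-spin d⁷ fills as t2g^5 e_g^2 with CFSE 5(−0.4) + 2(+0.6) = -0.8Δ₀ = -8444 cm⁻¹.
For low-spin the configuration is t2g^6 e_g^1: orbital energy -1.8 × 10555 = -18999 cm⁻¹, and 1 additional pair relative to high-spin adds 28290 cm⁻¹, giving 9291 cm⁻¹.
The difference is 9291 − (-8444) = 17735 cm⁻¹, so high-spin lies lower.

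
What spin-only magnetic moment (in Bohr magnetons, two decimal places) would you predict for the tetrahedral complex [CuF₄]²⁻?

Each F⁻ contributes -1; 4 × (-1) = -4. With overall charge -2, Cu is in the +2 oxidation state.
Cu is in group 11, so Cu²⁺ is d⁹ (11 − 2 = 9).
Tetrahedral fields are weak (Δₜ ≈ 4/9 Δₒ), so electrons fill high-spin.
Configuration: e^4 t2^5 → 1 unpaired electron.
μ(spin-only) = √[1(1+2)] = √3 ≈ 1.73 Bohr magnetons.

1.73 Bohr magnetons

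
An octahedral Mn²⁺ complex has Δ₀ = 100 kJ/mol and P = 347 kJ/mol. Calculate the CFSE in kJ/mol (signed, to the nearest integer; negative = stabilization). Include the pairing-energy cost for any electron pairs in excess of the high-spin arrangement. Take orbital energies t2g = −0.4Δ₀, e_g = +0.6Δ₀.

Group 7 minus oxidation state +2 gives a d⁵ configuration for Mn²⁺.
Δ₀ < P, so pairing is avoided: the ground state is high-spin.
Filling d⁵ accordingly: t2g^3 e_g^2.
Orbital CFSE = 0.0Δ₀ = 0.0 × 100 = 0 kJ/mol.
High-spin has no excess pairs, so no pairing correction applies.

0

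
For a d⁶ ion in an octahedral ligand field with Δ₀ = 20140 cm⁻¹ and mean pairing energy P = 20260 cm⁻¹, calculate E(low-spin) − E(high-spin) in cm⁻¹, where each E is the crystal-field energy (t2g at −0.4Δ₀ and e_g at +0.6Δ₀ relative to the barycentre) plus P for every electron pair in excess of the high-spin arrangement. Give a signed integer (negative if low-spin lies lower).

High-spin d⁶ fills as t2g^4 e_g^2 with CFSE 4(−0.4) + 2(+0.6) = -0.4Δ₀ = -8056 cm⁻¹.
For low-spin the configuration is t2g^6 e_g^0: orbital energy -2.4 × 20140 = -48336 cm⁻¹, and 2 additional pairs relative to high-spin add 40520 cm⁻¹, giving -7816 cm⁻¹.
The difference is -7816 − (-8056) = 240 cm⁻¹, so high-spin lies lower.

240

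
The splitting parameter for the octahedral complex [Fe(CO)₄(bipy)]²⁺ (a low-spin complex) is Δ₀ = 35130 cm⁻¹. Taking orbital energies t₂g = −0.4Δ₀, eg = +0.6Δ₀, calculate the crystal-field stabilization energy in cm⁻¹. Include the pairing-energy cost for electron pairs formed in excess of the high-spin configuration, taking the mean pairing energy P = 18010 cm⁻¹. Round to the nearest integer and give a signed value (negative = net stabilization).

Ligand charges: 4×(+0) from CO and 1×(+0) from bipy sum to +0; with overall charge +2, Fe is +2.
Fe²⁺: group 8, so d-count = 8 − 2 = 6.
Electron filling gives t₂g⁶ eg⁰.
Orbital CFSE = 6(-0.4) + 0(0.6) = -2.4Δ₀ = -2.4 × 35130 = -84312 cm⁻¹.
Pairing penalty: 3 pairs vs 1 in the high-spin reference → 2 extra × P = 36020 cm⁻¹.
Net CFSE = -84312 + 36020 = -48292 cm⁻¹.

-48292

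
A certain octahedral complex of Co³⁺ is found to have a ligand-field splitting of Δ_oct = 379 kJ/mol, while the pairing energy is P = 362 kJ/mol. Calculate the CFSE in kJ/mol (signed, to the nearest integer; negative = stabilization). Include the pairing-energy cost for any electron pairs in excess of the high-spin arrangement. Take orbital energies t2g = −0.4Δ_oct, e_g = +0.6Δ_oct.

Group 9 minus oxidation state +3 gives a d⁶ configuration for Co³⁺.
Here Δ_oct > P (379 > 362), so the low-spin state is favoured.
That gives t2g^6 e_g^0.
Orbital CFSE = -2.4Δ_oct = -2.4 × 379 = -910 kJ/mol.
Excess pairs vs high-spin: 3 − 1 = 2; pairing cost = +724 kJ/mol.
Net CFSE = -910 + 724 = -186 kJ/mol.

-186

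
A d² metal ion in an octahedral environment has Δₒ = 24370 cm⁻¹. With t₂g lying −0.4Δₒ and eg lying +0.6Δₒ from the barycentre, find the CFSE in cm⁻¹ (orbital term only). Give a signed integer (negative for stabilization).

The d² electrons fill as t₂g² eg⁰.
The orbital stabilization is -0.8Δₒ = -0.8 × 24370 = -19496 cm⁻¹.

-19496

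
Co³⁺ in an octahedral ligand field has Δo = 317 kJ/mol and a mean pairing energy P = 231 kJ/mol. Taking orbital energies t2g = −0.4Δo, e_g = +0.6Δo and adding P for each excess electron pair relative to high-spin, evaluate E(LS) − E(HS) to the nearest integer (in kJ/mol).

-172

Group 9 minus oxidation state +3 gives a d⁶ configuration for Co³⁺.
High-spin: t2g^4 e_g^2, CFSE = -0.4Δo = -127 kJ/mol.
For low-spin the configuration is t2g^6 e_g^0: orbital energy -2.4 × 317 = -761 kJ/mol, and 2 additional pairs relative to high-spin add 462 kJ/mol, giving -299 kJ/mol.
E(LS) − E(HS) = -299 − (-127) = -172 kJ/mol.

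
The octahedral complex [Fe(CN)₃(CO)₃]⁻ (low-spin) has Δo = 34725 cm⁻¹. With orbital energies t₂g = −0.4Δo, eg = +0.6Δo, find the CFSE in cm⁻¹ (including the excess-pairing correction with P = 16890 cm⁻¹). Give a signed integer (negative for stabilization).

-49560

Ligand charges: 3×(-1) from CN⁻ and 3×(+0) from CO sum to -3; with overall charge -1, Fe is +2.
Group 8 minus oxidation state +2 gives a d⁶ configuration for Fe²⁺.
Configuration: t₂g⁶ eg⁰.
CFSE(orbital) = 6×(-0.4Δo) + 0×(0.6Δo) = -2.4Δo; with Δo = 34725 cm⁻¹ that is -83340 cm⁻¹.
Pairing penalty: 3 pairs vs 1 in the high-spin reference → 2 extra × P = 33780 cm⁻¹.
Net CFSE = -83340 + 33780 = -49560 cm⁻¹.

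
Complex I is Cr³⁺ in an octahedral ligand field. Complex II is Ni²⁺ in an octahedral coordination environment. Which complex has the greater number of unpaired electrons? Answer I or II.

I

I: Cr³⁺: group 6, so d-count = 6 − 3 = 3; For octahedral d³ the high- and low-spin configurations coincide; t2g^3 e_g^0 → 3 unpaired.
II: Ni sits in group 10; removing 2 electrons leaves Ni²⁺ with 10 − 2 = 8 d electrons; For octahedral d⁸ the high- and low-spin configurations coincide; t2g^6 e_g^2 → 2 unpaired.
So I has more unpaired electrons.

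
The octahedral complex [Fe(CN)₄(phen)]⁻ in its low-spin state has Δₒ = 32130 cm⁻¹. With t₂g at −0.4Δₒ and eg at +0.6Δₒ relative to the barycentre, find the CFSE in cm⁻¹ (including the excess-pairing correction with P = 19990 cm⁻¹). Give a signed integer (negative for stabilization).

Ligand charges: 4×(-1) from CN⁻ and 1×(+0) from phen sum to -4; with overall charge -1, Fe is +3.
Group 8 minus oxidation state +3 gives a d⁵ configuration for Fe³⁺.
The d⁵ electrons fill as t₂g⁵ eg⁰.
The orbital stabilization is -2.0Δₒ = -2.0 × 32130 = -64260 cm⁻¹.
Pairing penalty: 2 pairs vs 0 in the high-spin reference → 2 extra × P = 39980 cm⁻¹.
Combining: -64260 + 39980 = -24280 cm⁻¹.

-24280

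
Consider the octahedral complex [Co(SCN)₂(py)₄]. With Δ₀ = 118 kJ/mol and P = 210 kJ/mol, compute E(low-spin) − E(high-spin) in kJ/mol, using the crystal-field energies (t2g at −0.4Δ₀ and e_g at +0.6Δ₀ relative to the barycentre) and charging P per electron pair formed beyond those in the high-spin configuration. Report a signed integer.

92

Ligand charges: 2×(-1) from SCN⁻ and 4×(+0) from py sum to -2; with overall charge +0, Co is +2.
Group 9 minus oxidation state +2 gives a d⁷ configuration for Co²⁺.
High-spin d⁷ fills as t2g^5 e_g^2 with CFSE 5(−0.4) + 2(+0.6) = -0.8Δ₀ = -94 kJ/mol.
Low-spin t2g^6 e_g^1 gives -1.8Δ₀ = -212 kJ/mol, but forming 1 extra pair costs 1P = 210 kJ/mol, so E(LS) = -212 + 210 = -2 kJ/mol.
The difference is -2 − (-94) = 92 kJ/mol, so high-spin lies lower.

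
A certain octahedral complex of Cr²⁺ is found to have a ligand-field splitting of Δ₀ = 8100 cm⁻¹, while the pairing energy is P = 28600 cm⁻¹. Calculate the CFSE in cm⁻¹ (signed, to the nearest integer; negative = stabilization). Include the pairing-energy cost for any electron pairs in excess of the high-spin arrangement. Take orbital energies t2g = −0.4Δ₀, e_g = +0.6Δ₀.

Cr is in group 6, so Cr²⁺ is d⁴ (6 − 2 = 4).
Here Δ₀ < P (8100 < 28600), so the high-spin state is favoured.
Filling d⁴ accordingly: t2g^3 e_g^1.
Orbital CFSE = -0.6Δ₀ = -0.6 × 8100 = -4860 cm⁻¹.
High-spin has no excess pairs, so no pairing correction applies.

-4860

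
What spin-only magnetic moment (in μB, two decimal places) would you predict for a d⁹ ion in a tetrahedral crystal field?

1.73 μB

With tetrahedral geometry the complex is necessarily high-spin.
Configuration: e⁴ t₂⁵ → 1 unpaired electron.
μ(spin-only) = √[1(1+2)] = √3 ≈ 1.73 μB.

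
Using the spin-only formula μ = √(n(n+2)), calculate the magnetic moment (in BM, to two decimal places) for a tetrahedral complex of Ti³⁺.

Ti sits in group 4; removing 3 electrons leaves Ti³⁺ with 4 − 3 = 1 d electrons.
Tetrahedral splitting is small, so the complex is high-spin.
Configuration: e^1 t2^0 → 1 unpaired electron.
μ(spin-only) = √[1(1+2)] = √3 ≈ 1.73 BM.

1.73 BM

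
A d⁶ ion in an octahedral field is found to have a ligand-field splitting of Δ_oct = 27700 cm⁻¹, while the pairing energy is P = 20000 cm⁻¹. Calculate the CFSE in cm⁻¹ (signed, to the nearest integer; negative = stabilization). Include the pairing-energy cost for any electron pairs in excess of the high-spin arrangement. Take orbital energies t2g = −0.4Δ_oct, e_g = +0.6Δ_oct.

-26480

Here Δ_oct > P (27700 > 20000), so the low-spin state is favoured.
That gives t2g^6 e_g^0.
Orbital CFSE = -2.4Δ_oct = -2.4 × 27700 = -66480 cm⁻¹.
Excess pairs vs high-spin: 3 − 1 = 2; pairing cost = +40000 cm⁻¹.
Net CFSE = -66480 + 40000 = -26480 cm⁻¹.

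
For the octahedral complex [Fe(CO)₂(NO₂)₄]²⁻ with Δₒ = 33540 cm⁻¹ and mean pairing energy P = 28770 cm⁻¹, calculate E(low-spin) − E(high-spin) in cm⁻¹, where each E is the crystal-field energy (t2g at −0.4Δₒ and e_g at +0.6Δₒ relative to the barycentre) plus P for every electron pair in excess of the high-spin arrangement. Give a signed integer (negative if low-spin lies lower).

-9540

Ligand charges: 2×(+0) from CO and 4×(-1) from NO₂⁻ sum to -4; with overall charge -2, Fe is +2.
Fe²⁺: group 8, so d-count = 8 − 2 = 6.
High-spin d⁶ fills as t2g^4 e_g^2 with CFSE 4(−0.4) + 2(+0.6) = -0.4Δₒ = -13416 cm⁻¹.
Low-spin t2g^6 e_g^0 gives -2.4Δₒ = -80496 cm⁻¹, but forming 2 extra pairs costs 2P = 57540 cm⁻¹, so E(LS) = -80496 + 57540 = -22956 cm⁻¹.
The difference is -22956 − (-13416) = -9540 cm⁻¹, so low-spin lies lower.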